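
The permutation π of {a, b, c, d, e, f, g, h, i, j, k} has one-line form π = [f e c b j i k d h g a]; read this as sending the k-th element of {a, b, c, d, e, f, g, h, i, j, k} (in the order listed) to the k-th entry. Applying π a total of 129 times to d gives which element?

h

Tracing d → b → … returns to d after 10 steps, so d lies in a 10-cycle (a, f, i, h, d, b, e, j, g, k).
On a 10-cycle, π^10 is the identity, so π^129 = π^9 there (129 ≡ 9 mod 10).
Stepping 9 places around the cycle: d → b → e → j → g → k → a → f → i → h.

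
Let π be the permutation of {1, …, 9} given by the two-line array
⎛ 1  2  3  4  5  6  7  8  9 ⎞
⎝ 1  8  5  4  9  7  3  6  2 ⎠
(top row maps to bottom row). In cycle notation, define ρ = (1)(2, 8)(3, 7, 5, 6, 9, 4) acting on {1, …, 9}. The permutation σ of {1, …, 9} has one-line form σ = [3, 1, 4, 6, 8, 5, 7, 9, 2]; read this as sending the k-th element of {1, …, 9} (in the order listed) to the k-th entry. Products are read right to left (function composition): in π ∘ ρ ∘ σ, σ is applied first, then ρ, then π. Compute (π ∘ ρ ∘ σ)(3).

5

Apply the permutations in order: σ(3) = 4, then ρ(4) = 3, then π(3) = 5. So (π ∘ ρ ∘ σ)(3) = 5.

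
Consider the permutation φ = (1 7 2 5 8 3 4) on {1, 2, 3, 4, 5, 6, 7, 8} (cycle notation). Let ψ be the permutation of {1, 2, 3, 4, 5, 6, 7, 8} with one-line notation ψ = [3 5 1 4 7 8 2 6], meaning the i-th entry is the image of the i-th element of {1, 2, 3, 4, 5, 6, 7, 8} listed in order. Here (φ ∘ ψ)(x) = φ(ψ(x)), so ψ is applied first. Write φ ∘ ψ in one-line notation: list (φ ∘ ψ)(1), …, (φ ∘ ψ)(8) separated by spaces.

4 8 7 1 2 3 5 6

Chase each element through ψ then φ: 1 → 3 → 4; 2 → 5 → 8; 3 → 1 → 7; 4 → 4 → 1; 5 → 7 → 2; 6 → 8 → 3; 7 → 2 → 5; 8 → 6 → 6.
So φ ∘ ψ in one-line form is 4 8 7 1 2 3 5 6.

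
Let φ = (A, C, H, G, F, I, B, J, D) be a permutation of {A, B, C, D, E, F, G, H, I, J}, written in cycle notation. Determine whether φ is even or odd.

The cycle lengths are 9, 1.
A cycle is odd iff its length is even; φ has 0 even-length cycles, so sgn(φ) = (−1)^0 and φ is even.

even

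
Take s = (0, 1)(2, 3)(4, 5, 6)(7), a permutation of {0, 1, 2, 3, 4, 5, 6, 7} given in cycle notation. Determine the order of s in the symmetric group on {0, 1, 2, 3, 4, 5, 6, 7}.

The cycle type of s is (3, 2, 2, 1).
Since disjoint cycles commute, ord(s) = lcm(3, 2, 2) = 6.

6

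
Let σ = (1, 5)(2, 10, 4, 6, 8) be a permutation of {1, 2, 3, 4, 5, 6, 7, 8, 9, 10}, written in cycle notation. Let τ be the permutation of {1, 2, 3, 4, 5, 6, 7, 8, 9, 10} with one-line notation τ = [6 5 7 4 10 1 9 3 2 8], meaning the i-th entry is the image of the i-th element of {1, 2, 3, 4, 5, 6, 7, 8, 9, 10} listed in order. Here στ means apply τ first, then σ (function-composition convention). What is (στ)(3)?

(στ)(3) = σ(τ(3)). τ(3) = 7, then σ(7) = 7. So (στ)(3) = 7.

7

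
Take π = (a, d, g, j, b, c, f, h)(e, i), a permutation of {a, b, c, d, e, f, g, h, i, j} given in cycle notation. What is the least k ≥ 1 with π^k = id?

The disjoint cycles have lengths 8, 2.
The order is lcm(8, 2) = 8.

8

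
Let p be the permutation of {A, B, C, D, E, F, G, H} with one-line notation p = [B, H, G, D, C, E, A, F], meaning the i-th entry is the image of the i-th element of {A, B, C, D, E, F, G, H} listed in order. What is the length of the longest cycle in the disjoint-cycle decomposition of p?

7

Decomposing into disjoint cycles gives (A, B, H, F, E, C, G); the longest has length 7.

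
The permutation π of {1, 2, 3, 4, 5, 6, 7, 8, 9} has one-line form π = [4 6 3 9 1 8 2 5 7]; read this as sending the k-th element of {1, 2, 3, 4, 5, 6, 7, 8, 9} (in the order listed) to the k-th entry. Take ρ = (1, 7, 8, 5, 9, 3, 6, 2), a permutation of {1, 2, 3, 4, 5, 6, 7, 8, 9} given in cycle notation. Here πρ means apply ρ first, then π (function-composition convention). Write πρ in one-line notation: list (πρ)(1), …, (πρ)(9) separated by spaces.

2 4 8 9 7 6 5 1 3

For each element, apply ρ then π: 1 → 7 → 2; 2 → 1 → 4; 3 → 6 → 8; 4 → 4 → 9; 5 → 9 → 7; 6 → 2 → 6; 7 → 8 → 5; 8 → 5 → 1; 9 → 3 → 3.
Collecting the images, πρ = [2 4 8 9 7 6 5 1 3].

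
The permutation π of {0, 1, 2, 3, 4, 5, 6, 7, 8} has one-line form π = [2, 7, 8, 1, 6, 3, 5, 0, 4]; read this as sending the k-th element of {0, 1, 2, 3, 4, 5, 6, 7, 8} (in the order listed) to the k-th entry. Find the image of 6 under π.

5

6 is element number 7 of the domain, and entry number 7 of the one-line form is 5, so π(6) = 5.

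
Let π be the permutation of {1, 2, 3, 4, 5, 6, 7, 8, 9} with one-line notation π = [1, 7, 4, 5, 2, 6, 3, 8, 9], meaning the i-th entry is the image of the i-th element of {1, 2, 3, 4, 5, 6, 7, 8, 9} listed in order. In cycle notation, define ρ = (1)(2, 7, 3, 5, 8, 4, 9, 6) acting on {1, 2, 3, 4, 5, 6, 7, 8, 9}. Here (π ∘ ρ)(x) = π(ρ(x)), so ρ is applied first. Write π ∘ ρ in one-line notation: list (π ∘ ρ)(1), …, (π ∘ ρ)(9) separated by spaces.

(π ∘ ρ)(x) = π(ρ(x)). Computing each image: π(ρ(1)) = π(1) = 1, π(ρ(2)) = π(7) = 3, π(ρ(3)) = π(5) = 2, π(ρ(4)) = π(9) = 9, π(ρ(5)) = π(8) = 8, π(ρ(6)) = π(2) = 7, π(ρ(7)) = π(3) = 4, π(ρ(8)) = π(4) = 5, π(ρ(9)) = π(6) = 6.
Hence π ∘ ρ = [1 3 2 9 8 7 4 5 6].

1 3 2 9 8 7 4 5 6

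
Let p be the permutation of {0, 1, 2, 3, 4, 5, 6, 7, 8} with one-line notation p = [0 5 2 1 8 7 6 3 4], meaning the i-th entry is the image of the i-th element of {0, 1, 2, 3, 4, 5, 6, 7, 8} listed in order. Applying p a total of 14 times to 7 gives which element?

Tracing 7 → 3 → … returns to 7 after 4 steps, so 7 lies in a 4-cycle (1 5 7 3).
Powers repeat with period 4 on this cycle, and 14 mod 4 = 2, so p^14(7) = p^2(7).
Advancing 2 steps from 7: 7 → 3 → 1.

1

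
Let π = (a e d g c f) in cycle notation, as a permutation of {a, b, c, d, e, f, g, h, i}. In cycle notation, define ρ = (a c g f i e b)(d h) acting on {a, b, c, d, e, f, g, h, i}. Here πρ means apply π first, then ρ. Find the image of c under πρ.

First apply π: π(c) = f, then ρ(f) = i. Thus (πρ)(c) = i.

i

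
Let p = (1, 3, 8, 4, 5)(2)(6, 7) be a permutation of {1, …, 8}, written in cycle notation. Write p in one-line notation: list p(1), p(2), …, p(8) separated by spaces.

3 2 8 5 1 7 6 4

Each element maps to the next entry in its cycle (wrapping to the front): 1↦3, 2↦2, 3↦8, 4↦5, 5↦1, 6↦7, 7↦6, 8↦4.
Listing these in domain order gives 3 2 8 5 1 7 6 4.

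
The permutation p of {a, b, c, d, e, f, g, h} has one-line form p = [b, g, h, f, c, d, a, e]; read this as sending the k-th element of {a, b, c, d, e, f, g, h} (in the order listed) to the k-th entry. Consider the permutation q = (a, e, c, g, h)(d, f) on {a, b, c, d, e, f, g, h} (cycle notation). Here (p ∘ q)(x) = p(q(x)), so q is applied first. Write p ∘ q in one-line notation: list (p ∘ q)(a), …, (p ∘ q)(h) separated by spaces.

For each element, apply q then p: a → e → c; b → b → g; c → g → a; d → f → d; e → c → h; f → d → f; g → h → e; h → a → b.
So p ∘ q in one-line form is c g a d h f e b.

c g a d h f e b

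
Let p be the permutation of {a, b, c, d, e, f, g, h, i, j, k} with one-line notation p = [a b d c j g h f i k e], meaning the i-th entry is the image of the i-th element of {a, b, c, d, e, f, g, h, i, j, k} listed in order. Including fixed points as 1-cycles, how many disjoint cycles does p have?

The cycle decomposition is (a)(b)(c, d)(e, j, k)(f, g, h)(i), which has 6 cycles (counting 1-cycles).

6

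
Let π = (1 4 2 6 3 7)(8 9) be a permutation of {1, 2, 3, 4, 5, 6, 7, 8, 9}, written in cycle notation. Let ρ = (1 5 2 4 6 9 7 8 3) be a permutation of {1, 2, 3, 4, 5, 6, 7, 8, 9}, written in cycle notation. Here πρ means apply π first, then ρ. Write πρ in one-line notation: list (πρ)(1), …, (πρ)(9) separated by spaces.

For each element, apply π then ρ: 1 → 4 → 6; 2 → 6 → 9; 3 → 7 → 8; 4 → 2 → 4; 5 → 5 → 2; 6 → 3 → 1; 7 → 1 → 5; 8 → 9 → 7; 9 → 8 → 3.
Collecting the images, πρ = [6 9 8 4 2 1 5 7 3].

6 9 8 4 2 1 5 7 3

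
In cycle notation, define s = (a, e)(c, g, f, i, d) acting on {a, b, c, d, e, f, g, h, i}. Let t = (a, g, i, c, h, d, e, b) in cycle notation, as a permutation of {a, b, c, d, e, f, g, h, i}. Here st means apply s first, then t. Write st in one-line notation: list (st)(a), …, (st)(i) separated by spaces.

b a i h g c f d e

Chase each element through s then t: a → e → b; b → b → a; c → g → i; d → c → h; e → a → g; f → i → c; g → f → f; h → h → d; i → d → e.
So st in one-line form is b a i h g c f d e.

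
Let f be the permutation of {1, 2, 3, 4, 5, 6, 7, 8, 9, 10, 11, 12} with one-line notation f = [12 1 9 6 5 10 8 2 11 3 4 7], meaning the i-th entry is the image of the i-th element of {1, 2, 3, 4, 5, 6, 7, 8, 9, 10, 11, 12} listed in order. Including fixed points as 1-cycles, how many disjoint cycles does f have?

The cycle decomposition is (1, 12, 7, 8, 2)(3, 9, 11, 4, 6, 10)(5), which has 3 cycles (counting 1-cycles).

3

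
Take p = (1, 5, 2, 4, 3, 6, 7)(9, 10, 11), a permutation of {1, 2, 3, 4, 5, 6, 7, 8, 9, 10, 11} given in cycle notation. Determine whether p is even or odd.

even

The cycle lengths are 7, 3, 1.
A cycle is odd iff its length is even; p has 0 even-length cycles, so sgn(p) = (−1)^0 and p is even.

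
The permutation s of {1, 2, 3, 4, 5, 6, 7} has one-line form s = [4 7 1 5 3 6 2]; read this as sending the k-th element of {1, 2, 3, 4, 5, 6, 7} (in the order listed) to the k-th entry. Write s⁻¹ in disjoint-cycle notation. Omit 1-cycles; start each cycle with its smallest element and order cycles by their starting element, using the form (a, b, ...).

First write s in disjoint cycles: (1, 4, 5, 3)(2, 7).
Reversing each cycle (and rotating so the smallest element leads) gives s⁻¹ = (1, 3, 5, 4)(2, 7).

(1, 3, 5, 4)(2, 7)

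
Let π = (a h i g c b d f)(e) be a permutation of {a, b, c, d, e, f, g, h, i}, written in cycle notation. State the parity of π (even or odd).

odd

The cycle lengths are 8, 1.
A cycle is odd iff its length is even; π has 1 even-length cycle, so sgn(π) = (−1)^1 and π is odd.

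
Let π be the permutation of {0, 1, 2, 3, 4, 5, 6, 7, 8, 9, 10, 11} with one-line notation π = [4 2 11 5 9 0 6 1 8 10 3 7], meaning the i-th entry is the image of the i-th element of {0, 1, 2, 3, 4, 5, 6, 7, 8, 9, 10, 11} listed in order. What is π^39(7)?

Tracing 7 → 1 → … returns to 7 after 4 steps, so 7 lies in a 4-cycle (1, 2, 11, 7).
Powers repeat with period 4 on this cycle, and 39 mod 4 = 3, so π^39(7) = π^3(7).
Advancing 3 steps from 7: 7 → 1 → 2 → 11.

11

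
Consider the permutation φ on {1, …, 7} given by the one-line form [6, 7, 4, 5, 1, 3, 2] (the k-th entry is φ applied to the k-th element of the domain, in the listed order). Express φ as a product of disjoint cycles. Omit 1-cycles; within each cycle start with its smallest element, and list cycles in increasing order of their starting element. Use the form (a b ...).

Iterating φ from 1 gives 1 → 6 → 3 → 4 → 5 → 1; that is the 5-cycle (1 6 3 4 5).
Repeating from the next unused element and collecting all non-trivial cycles gives (1 6 3 4 5)(2 7).

(1 6 3 4 5)(2 7)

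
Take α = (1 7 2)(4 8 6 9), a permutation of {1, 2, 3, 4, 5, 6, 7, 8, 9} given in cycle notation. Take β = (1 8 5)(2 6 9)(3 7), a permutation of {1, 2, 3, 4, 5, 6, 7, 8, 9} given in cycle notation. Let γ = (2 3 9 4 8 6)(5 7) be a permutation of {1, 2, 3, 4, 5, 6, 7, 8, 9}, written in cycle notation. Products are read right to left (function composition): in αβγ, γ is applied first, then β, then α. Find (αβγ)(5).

3

Apply the permutations in order: γ(5) = 7, then β(7) = 3, then α(3) = 3. So (αβγ)(5) = 3.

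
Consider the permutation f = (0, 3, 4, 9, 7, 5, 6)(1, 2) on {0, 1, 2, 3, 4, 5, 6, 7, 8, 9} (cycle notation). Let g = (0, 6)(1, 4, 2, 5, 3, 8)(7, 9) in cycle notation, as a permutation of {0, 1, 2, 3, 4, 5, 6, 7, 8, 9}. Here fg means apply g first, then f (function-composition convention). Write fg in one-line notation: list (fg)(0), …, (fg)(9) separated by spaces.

(fg)(x) = f(g(x)). Computing each image: f(g(0)) = f(6) = 0, f(g(1)) = f(4) = 9, f(g(2)) = f(5) = 6, f(g(3)) = f(8) = 8, f(g(4)) = f(2) = 1, f(g(5)) = f(3) = 4, f(g(6)) = f(0) = 3, f(g(7)) = f(9) = 7, f(g(8)) = f(1) = 2, f(g(9)) = f(7) = 5.
Hence fg = [0 9 6 8 1 4 3 7 2 5].

0 9 6 8 1 4 3 7 2 5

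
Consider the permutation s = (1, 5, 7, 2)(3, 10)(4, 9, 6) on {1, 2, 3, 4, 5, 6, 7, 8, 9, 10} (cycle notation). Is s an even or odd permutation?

even

The cycle lengths are 4, 3, 2, 1.
A cycle is odd iff its length is even; s has 2 even-length cycles, so sgn(s) = (−1)^2 and s is even.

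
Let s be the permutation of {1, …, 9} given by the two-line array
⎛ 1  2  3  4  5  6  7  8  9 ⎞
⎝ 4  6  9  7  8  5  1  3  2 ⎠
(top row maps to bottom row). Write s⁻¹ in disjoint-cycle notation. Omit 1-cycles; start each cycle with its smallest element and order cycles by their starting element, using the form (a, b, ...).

(1, 7, 4)(2, 9, 3, 8, 5, 6)

The cycle decomposition of s is (1, 4, 7)(2, 6, 5, 8, 3, 9).
Reversing each cycle (and rotating so the smallest element leads) gives s⁻¹ = (1, 7, 4)(2, 9, 3, 8, 5, 6).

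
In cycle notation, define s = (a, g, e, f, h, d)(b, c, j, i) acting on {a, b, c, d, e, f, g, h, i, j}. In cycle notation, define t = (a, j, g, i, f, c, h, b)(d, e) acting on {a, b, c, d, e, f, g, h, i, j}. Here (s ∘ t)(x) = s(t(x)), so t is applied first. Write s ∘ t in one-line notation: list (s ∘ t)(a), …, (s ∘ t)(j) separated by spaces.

i g d f a j b c h e

For each element, apply t then s: a → j → i; b → a → g; c → h → d; d → e → f; e → d → a; f → c → j; g → i → b; h → b → c; i → f → h; j → g → e.
Collecting the images, s ∘ t = [i g d f a j b c h e].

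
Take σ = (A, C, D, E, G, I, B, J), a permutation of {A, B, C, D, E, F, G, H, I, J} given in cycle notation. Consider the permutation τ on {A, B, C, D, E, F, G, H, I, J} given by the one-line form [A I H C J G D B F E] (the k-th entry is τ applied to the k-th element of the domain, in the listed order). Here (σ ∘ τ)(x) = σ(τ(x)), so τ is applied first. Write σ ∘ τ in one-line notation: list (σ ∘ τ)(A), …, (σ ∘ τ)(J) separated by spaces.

C B H D A I E J F G

(σ ∘ τ)(x) = σ(τ(x)). Computing each image: σ(τ(A)) = σ(A) = C, σ(τ(B)) = σ(I) = B, σ(τ(C)) = σ(H) = H, σ(τ(D)) = σ(C) = D, σ(τ(E)) = σ(J) = A, σ(τ(F)) = σ(G) = I, σ(τ(G)) = σ(D) = E, σ(τ(H)) = σ(B) = J, σ(τ(I)) = σ(F) = F, σ(τ(J)) = σ(E) = G.
Hence σ ∘ τ = [C B H D A I E J F G].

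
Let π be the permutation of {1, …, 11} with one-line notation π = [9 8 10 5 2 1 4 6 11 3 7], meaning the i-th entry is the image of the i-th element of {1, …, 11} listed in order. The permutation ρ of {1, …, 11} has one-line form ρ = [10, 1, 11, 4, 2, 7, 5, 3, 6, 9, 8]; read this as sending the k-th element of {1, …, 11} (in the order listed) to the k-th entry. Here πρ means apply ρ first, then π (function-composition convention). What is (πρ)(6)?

4

First apply ρ: ρ(6) = 7, then π(7) = 4. Thus (πρ)(6) = 4.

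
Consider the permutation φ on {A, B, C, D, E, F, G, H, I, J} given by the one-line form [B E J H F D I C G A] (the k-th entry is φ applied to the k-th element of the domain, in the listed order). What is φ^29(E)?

Tracing E → F → … returns to E after 8 steps, so E lies in an 8-cycle (A B E F D H C J).
Since the cycle has length 8, φ^29 acts on it the same as φ^5 (29 mod 8 = 5).
Advancing 5 steps from E: E → F → D → H → C → J.

J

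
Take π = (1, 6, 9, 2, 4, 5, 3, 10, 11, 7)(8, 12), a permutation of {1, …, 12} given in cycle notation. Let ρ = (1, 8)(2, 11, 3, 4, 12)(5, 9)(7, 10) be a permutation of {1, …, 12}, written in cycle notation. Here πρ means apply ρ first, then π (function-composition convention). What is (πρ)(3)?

ρ(3) = 4, then π(4) = 5; composing gives (πρ)(3) = 5.

5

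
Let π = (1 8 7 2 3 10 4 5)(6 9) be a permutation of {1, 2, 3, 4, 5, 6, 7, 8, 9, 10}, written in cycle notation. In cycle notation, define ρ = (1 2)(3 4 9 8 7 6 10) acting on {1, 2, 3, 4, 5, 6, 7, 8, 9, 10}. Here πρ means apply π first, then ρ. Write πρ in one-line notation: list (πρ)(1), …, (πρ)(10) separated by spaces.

7 4 3 5 2 8 1 6 10 9

Chase each element through π then ρ: 1 → 8 → 7; 2 → 3 → 4; 3 → 10 → 3; 4 → 5 → 5; 5 → 1 → 2; 6 → 9 → 8; 7 → 2 → 1; 8 → 7 → 6; 9 → 6 → 10; 10 → 4 → 9.
Collecting the images, πρ = [7 4 3 5 2 8 1 6 10 9].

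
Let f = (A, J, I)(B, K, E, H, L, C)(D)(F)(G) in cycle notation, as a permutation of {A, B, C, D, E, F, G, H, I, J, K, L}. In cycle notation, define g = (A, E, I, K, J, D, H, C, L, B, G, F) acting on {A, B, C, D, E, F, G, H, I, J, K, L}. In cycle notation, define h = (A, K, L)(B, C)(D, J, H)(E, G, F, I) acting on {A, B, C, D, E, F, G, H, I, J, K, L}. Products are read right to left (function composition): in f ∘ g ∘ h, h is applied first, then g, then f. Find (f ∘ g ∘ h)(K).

Chase K: h(K) = L; g(L) = B; f(B) = K. Hence (f ∘ g ∘ h)(K) = K.

K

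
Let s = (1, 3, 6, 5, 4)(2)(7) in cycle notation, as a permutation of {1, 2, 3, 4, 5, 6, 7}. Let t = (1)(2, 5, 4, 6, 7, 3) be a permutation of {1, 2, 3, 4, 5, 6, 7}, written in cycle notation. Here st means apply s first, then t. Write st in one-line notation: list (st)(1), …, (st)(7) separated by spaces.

(st)(x) = t(s(x)). Computing each image: t(s(1)) = t(3) = 2, t(s(2)) = t(2) = 5, t(s(3)) = t(6) = 7, t(s(4)) = t(1) = 1, t(s(5)) = t(4) = 6, t(s(6)) = t(5) = 4, t(s(7)) = t(7) = 3.
Hence st = [2 5 7 1 6 4 3].

2 5 7 1 6 4 3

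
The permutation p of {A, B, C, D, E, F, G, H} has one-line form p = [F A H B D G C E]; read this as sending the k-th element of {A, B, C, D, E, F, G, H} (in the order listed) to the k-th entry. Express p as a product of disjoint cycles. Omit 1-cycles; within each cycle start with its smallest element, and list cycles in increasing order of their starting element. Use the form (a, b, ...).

Start at A and follow images: A → F → G → C → H → E → D → B → A, giving the cycle (A, F, G, C, H, E, D, B).
Repeating from the next unused element and collecting all non-trivial cycles gives (A, F, G, C, H, E, D, B).

(A, F, G, C, H, E, D, B)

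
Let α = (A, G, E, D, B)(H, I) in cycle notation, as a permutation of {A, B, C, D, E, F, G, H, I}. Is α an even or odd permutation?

odd

The cycle lengths are 5, 2, 1, 1.
A cycle is odd iff its length is even; α has 1 even-length cycle, so sgn(α) = (−1)^1 and α is odd.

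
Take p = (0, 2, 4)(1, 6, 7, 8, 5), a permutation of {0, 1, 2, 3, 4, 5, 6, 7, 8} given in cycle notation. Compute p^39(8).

8 lies in the 5-cycle (1, 6, 7, 8, 5).
Powers repeat with period 5 on this cycle, and 39 mod 5 = 4, so p^39(8) = p^4(8).
Advancing 4 steps from 8: 8 → 5 → 1 → 6 → 7.

7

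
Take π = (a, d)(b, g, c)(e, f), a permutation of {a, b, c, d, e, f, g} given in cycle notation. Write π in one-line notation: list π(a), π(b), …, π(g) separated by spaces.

Image by image: a→d, b→g, c→b, d→a, e→f, f→e, g→c.
Listing these in domain order gives d g b a f e c.

d g b a f e c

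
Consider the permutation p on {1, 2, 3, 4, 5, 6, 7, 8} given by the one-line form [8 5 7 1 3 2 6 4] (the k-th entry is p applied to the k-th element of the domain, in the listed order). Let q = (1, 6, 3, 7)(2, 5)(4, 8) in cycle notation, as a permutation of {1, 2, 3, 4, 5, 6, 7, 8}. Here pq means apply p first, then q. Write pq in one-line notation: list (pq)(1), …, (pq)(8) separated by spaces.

Chase each element through p then q: 1 → 8 → 4; 2 → 5 → 2; 3 → 7 → 1; 4 → 1 → 6; 5 → 3 → 7; 6 → 2 → 5; 7 → 6 → 3; 8 → 4 → 8.
So pq in one-line form is 4 2 1 6 7 5 3 8.

4 2 1 6 7 5 3 8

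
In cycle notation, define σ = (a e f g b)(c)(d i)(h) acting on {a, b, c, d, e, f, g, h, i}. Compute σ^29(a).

a lies in the 5-cycle (a e f g b).
Since the cycle has length 5, σ^29 acts on it the same as σ^4 (29 mod 5 = 4).
Stepping 4 places around the cycle: a → e → f → g → b.

b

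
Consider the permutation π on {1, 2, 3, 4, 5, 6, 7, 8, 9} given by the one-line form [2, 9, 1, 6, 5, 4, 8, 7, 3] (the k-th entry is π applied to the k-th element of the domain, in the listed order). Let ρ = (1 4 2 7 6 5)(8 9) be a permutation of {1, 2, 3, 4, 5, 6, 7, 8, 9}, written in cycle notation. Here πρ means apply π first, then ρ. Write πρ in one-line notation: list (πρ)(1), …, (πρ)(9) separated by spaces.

For each element, apply π then ρ: 1 → 2 → 7; 2 → 9 → 8; 3 → 1 → 4; 4 → 6 → 5; 5 → 5 → 1; 6 → 4 → 2; 7 → 8 → 9; 8 → 7 → 6; 9 → 3 → 3.
Collecting the images, πρ = [7 8 4 5 1 2 9 6 3].

7 8 4 5 1 2 9 6 3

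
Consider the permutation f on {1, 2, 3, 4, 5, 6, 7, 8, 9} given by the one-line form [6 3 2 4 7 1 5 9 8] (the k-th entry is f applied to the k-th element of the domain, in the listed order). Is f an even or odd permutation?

In disjoint-cycle form the cycle lengths are 2, 2, 2, 2, 1.
A cycle of length ℓ contributes ℓ−1 transpositions, so f is a product of 1 + 1 + 1 + 1 = 4 transpositions — even.

even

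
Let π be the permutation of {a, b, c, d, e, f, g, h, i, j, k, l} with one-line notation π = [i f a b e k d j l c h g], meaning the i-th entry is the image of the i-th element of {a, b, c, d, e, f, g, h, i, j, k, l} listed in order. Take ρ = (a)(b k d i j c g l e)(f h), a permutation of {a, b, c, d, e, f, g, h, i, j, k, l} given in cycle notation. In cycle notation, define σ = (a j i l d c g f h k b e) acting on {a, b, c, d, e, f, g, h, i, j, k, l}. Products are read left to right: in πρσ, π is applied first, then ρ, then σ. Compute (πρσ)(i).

a

Chase i: π(i) = l; ρ(l) = e; σ(e) = a. Hence (πρσ)(i) = a.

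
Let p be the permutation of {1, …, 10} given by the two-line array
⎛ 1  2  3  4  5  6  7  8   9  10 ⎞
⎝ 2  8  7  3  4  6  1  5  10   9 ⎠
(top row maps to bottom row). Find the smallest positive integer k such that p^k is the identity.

14

Writing p as disjoint cycles, the cycle lengths are 7, 2, 1.
The order of p is the least common multiple of its cycle lengths: lcm(7, 2) = 14.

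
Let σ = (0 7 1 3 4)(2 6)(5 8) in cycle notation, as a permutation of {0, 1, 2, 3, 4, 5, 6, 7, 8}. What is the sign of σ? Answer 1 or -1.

The cycle lengths are 5, 2, 2.
A cycle is odd iff its length is even; σ has 2 even-length cycles, so sgn(σ) = (−1)^2 and σ is even.

1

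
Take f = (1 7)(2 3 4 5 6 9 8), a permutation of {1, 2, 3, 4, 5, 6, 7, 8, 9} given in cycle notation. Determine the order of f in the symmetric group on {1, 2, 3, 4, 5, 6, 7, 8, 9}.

The cycle type of f is (7, 2).
The order of f is the least common multiple of its cycle lengths: lcm(7, 2) = 14.

14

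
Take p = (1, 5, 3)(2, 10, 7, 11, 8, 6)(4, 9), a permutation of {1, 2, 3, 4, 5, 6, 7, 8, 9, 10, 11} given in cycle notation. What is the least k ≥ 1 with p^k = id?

6

The cycle type of p is (6, 3, 2).
Since disjoint cycles commute, ord(p) = lcm(6, 3, 2) = 6.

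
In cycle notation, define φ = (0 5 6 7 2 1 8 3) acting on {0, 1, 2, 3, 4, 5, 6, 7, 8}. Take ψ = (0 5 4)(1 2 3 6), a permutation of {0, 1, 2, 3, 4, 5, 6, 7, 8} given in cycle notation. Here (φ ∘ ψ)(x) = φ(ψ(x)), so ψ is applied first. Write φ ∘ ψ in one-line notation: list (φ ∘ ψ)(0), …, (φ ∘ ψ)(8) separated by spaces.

For each element, apply ψ then φ: 0 → 5 → 6; 1 → 2 → 1; 2 → 3 → 0; 3 → 6 → 7; 4 → 0 → 5; 5 → 4 → 4; 6 → 1 → 8; 7 → 7 → 2; 8 → 8 → 3.
So φ ∘ ψ in one-line form is 6 1 0 7 5 4 8 2 3.

6 1 0 7 5 4 8 2 3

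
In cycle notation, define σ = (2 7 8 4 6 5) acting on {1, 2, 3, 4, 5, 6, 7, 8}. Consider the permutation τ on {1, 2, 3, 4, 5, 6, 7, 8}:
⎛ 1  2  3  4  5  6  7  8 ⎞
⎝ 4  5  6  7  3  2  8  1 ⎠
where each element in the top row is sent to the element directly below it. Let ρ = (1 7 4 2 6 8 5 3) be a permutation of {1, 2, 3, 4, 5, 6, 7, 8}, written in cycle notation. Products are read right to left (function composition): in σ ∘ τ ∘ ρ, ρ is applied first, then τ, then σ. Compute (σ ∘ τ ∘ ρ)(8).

3

(σ ∘ τ ∘ ρ)(8) = σ(τ(ρ(8))). ρ(8) = 5, then τ(5) = 3, then σ(3) = 3, so the result is 3.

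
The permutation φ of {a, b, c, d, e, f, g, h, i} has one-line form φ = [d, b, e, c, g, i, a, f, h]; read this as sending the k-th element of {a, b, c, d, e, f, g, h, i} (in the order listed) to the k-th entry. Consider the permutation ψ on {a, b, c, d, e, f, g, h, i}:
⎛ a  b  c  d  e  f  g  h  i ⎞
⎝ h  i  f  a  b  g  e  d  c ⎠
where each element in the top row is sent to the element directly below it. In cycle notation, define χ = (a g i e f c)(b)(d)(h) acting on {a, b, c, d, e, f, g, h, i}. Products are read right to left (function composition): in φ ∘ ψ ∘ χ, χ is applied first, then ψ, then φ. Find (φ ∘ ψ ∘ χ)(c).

(φ ∘ ψ ∘ χ)(c) = φ(ψ(χ(c))). χ(c) = a, then ψ(a) = h, then φ(h) = f, so the result is f.

f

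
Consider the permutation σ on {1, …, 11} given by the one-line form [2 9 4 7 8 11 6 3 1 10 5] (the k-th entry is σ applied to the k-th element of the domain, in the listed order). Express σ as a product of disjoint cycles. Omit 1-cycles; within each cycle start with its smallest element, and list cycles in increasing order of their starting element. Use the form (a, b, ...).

Iterating σ from 1 gives 1 → 2 → 9 → 1; that is the 3-cycle (1, 2, 9).
Repeating from the next unused element and collecting all non-trivial cycles gives (1, 2, 9)(3, 4, 7, 6, 11, 5, 8).

(1, 2, 9)(3, 4, 7, 6, 11, 5, 8)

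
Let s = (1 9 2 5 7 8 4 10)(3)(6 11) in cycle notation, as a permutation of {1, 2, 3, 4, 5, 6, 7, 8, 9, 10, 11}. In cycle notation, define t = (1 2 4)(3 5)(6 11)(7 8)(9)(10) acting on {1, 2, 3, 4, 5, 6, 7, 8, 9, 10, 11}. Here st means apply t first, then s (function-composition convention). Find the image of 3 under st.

(st)(3) = s(t(3)). t(3) = 5, then s(5) = 7. So (st)(3) = 7.

7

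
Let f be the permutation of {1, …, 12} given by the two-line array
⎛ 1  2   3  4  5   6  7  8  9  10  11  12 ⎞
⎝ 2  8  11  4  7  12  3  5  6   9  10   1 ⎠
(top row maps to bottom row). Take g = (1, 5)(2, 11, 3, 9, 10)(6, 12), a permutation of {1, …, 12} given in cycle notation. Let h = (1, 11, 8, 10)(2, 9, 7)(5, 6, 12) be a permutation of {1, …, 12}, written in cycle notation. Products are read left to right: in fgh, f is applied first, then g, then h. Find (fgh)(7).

7

Chase 7: f(7) = 3; g(3) = 9; h(9) = 7. Hence (fgh)(7) = 7.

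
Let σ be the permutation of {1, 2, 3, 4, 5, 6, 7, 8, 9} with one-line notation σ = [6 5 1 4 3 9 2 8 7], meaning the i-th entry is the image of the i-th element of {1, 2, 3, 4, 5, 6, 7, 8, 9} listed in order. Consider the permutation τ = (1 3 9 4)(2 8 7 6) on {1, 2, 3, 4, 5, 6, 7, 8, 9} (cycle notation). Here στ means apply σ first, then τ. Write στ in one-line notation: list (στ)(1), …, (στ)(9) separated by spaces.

2 5 3 1 9 4 8 7 6

(στ)(x) = τ(σ(x)). Computing each image: τ(σ(1)) = τ(6) = 2, τ(σ(2)) = τ(5) = 5, τ(σ(3)) = τ(1) = 3, τ(σ(4)) = τ(4) = 1, τ(σ(5)) = τ(3) = 9, τ(σ(6)) = τ(9) = 4, τ(σ(7)) = τ(2) = 8, τ(σ(8)) = τ(8) = 7, τ(σ(9)) = τ(7) = 6.
Hence στ = [2 5 3 1 9 4 8 7 6].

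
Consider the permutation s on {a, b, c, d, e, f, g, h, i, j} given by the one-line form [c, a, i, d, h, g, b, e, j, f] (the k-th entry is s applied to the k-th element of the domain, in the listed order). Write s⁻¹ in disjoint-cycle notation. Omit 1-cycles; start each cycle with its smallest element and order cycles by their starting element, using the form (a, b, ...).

The cycle decomposition of s is (a, c, i, j, f, g, b)(e, h).
The inverse reverses every cycle; in canonical form, s⁻¹ = (a, b, g, f, j, i, c)(e, h).

(a, b, g, f, j, i, c)(e, h)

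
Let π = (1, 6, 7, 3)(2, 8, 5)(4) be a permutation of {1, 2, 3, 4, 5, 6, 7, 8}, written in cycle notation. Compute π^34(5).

2

5 lies in the 3-cycle (2, 8, 5).
On a 3-cycle, π^3 is the identity, so π^34 = π^1 there (34 ≡ 1 mod 3).
Stepping 1 place around the cycle: 5 → 2.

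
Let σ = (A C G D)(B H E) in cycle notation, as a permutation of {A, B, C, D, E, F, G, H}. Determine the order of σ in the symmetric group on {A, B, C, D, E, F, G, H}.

The disjoint cycles have lengths 4, 3, 1.
The order is lcm(4, 3) = 12.

12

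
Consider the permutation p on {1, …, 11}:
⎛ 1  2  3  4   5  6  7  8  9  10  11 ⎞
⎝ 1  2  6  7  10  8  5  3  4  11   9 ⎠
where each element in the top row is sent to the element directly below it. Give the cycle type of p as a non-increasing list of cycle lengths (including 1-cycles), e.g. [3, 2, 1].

[6, 3, 1, 1]

The disjoint cycles are (1)(2)(3, 6, 8)(4, 7, 5, 10, 11, 9), with lengths 6, 3, 1, 1 in non-increasing order.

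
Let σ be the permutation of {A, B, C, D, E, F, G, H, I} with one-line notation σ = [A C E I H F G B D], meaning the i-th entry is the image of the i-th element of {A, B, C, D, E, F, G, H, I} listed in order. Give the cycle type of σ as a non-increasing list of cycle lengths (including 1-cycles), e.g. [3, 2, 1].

[4, 2, 1, 1, 1]

The disjoint cycles are (A)(B, C, E, H)(D, I)(F)(G), with lengths 4, 2, 1, 1, 1 in non-increasing order.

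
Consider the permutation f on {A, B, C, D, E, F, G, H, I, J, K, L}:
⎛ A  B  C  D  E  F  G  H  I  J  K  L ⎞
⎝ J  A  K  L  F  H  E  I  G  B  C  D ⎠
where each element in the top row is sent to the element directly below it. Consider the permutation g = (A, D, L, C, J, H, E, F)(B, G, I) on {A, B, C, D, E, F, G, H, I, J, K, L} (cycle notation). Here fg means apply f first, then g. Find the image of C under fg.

K

First apply f: f(C) = K, then g(K) = K. Thus (fg)(C) = K.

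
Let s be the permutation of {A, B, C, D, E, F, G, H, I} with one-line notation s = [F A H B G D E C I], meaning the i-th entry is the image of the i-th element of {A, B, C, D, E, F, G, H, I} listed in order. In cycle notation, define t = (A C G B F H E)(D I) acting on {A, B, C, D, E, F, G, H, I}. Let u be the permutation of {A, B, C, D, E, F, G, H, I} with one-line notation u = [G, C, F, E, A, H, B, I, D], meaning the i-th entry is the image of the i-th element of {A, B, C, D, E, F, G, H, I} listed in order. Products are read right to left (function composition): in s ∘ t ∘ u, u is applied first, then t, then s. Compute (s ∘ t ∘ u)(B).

E

(s ∘ t ∘ u)(B) = s(t(u(B))). u(B) = C, then t(C) = G, then s(G) = E, so the result is E.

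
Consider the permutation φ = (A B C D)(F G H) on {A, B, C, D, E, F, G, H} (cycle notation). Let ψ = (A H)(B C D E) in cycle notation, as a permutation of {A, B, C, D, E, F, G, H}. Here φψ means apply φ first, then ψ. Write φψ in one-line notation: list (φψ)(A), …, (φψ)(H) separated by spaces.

Chase each element through φ then ψ: A → B → C; B → C → D; C → D → E; D → A → H; E → E → B; F → G → G; G → H → A; H → F → F.
Collecting the images, φψ = [C D E H B G A F].

C D E H B G A F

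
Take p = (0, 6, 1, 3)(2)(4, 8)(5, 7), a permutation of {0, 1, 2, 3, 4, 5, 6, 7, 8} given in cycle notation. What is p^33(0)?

0 lies in the 4-cycle (0, 6, 1, 3).
Since the cycle has length 4, p^33 acts on it the same as p^1 (33 mod 4 = 1).
Advancing 1 step from 0: 0 → 6.

6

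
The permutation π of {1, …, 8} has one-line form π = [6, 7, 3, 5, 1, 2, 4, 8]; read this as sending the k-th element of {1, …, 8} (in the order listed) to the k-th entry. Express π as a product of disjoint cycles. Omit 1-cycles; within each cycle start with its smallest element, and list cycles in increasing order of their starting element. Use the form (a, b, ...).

From 1: 1 → 6 → 2 → 7 → 4 → 5 → 1, closing the cycle (1, 6, 2, 7, 4, 5).
Continuing from each remaining unvisited element yields (1, 6, 2, 7, 4, 5).

(1, 6, 2, 7, 4, 5)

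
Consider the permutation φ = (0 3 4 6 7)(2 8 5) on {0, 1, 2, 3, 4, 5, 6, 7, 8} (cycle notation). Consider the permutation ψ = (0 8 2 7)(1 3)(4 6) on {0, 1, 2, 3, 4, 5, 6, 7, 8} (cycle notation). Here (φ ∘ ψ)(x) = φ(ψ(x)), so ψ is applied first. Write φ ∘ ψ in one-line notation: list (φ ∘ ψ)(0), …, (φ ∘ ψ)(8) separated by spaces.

(φ ∘ ψ)(x) = φ(ψ(x)). Computing each image: φ(ψ(0)) = φ(8) = 5, φ(ψ(1)) = φ(3) = 4, φ(ψ(2)) = φ(7) = 0, φ(ψ(3)) = φ(1) = 1, φ(ψ(4)) = φ(6) = 7, φ(ψ(5)) = φ(5) = 2, φ(ψ(6)) = φ(4) = 6, φ(ψ(7)) = φ(0) = 3, φ(ψ(8)) = φ(2) = 8.
Hence φ ∘ ψ = [5 4 0 1 7 2 6 3 8].

5 4 0 1 7 2 6 3 8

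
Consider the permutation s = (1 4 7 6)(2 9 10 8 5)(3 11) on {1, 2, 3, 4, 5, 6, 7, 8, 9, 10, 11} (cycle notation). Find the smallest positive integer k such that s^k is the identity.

20

The cycle type of s is (5, 4, 2).
The order of s is the least common multiple of its cycle lengths: lcm(5, 4, 2) = 20.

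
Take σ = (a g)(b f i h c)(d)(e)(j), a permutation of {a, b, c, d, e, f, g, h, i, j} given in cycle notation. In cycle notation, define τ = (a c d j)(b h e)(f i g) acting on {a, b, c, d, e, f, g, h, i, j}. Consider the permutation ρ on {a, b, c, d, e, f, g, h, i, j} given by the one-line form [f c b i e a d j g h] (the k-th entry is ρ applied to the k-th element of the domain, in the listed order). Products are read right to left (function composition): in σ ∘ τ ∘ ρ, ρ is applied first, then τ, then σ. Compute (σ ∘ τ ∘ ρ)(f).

Apply the permutations in order: ρ(f) = a, then τ(a) = c, then σ(c) = b. So (σ ∘ τ ∘ ρ)(f) = b.

b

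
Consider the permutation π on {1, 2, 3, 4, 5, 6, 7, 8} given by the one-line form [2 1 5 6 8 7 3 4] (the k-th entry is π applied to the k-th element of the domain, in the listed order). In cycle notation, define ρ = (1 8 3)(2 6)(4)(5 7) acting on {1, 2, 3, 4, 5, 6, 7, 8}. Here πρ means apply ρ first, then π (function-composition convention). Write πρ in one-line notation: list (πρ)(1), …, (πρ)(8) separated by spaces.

4 7 2 6 3 1 8 5

For each element, apply ρ then π: 1 → 8 → 4; 2 → 6 → 7; 3 → 1 → 2; 4 → 4 → 6; 5 → 7 → 3; 6 → 2 → 1; 7 → 5 → 8; 8 → 3 → 5.
Collecting the images, πρ = [4 7 2 6 3 1 8 5].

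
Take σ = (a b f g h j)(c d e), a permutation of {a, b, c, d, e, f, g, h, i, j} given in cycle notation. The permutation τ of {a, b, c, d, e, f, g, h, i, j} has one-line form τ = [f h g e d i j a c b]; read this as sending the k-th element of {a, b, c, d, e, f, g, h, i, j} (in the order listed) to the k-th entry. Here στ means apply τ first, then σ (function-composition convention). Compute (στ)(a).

g

First apply τ: τ(a) = f, then σ(f) = g. Thus (στ)(a) = g.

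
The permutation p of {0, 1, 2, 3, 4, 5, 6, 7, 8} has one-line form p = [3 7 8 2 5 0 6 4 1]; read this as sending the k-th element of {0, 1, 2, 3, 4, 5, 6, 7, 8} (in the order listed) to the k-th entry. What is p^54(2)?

Tracing 2 → 8 → … returns to 2 after 8 steps, so 2 lies in an 8-cycle (0 3 2 8 1 7 4 5).
Powers repeat with period 8 on this cycle, and 54 mod 8 = 6, so p^54(2) = p^6(2).
Stepping 6 places around the cycle: 2 → 8 → 1 → 7 → 4 → 5 → 0.

0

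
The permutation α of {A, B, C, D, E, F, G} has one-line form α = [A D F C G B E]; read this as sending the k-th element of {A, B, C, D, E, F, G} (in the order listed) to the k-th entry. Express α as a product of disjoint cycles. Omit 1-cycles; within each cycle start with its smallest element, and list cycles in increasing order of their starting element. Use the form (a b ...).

From B: B → D → C → F → B, closing the cycle (B D C F).
Continuing from each remaining unvisited element yields (B D C F)(E G).

(B D C F)(E G)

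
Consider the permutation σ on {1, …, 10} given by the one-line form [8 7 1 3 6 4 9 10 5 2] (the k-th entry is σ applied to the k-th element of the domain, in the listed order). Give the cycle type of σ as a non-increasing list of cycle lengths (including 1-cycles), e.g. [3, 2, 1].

[10]

The disjoint cycles are (1, 8, 10, 2, 7, 9, 5, 6, 4, 3), with lengths 10 in non-increasing order.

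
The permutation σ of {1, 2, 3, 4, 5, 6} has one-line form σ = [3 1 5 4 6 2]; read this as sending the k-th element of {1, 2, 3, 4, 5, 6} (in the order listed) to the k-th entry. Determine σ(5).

5 is element number 5 of the domain, and entry number 5 of the one-line form is 6, so σ(5) = 6.

6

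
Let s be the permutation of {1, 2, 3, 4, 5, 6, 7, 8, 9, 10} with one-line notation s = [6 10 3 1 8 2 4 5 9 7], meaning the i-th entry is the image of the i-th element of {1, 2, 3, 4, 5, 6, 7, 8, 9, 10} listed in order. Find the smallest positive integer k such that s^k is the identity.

Decomposing into disjoint cycles gives cycle lengths 6, 2, 1, 1.
The order of s is the least common multiple of its cycle lengths: lcm(6, 2) = 6.

6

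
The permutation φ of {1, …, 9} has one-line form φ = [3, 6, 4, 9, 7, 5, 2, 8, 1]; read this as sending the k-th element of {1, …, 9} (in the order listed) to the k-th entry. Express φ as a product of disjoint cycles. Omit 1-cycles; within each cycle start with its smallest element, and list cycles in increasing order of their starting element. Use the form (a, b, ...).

(1, 3, 4, 9)(2, 6, 5, 7)

Start at 1 and follow images: 1 → 3 → 4 → 9 → 1, giving the cycle (1, 3, 4, 9).
Repeating from the next unused element and collecting all non-trivial cycles gives (1, 3, 4, 9)(2, 6, 5, 7).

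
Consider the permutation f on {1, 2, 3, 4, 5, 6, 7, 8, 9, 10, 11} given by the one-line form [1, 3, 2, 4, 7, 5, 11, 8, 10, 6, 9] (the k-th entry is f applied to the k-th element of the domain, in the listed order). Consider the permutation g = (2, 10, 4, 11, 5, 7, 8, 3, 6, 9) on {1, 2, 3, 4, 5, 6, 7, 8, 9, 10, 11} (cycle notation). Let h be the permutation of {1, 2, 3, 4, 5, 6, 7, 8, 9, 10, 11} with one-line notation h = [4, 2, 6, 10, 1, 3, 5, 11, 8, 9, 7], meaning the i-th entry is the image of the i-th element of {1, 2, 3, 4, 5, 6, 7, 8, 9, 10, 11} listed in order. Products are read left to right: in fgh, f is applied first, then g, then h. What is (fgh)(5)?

11

Apply the permutations in order: f(5) = 7, then g(7) = 8, then h(8) = 11. So (fgh)(5) = 11.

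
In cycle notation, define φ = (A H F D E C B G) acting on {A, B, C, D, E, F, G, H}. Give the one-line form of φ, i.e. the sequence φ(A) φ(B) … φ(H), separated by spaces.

Reading each image from the cycles: A↦H, B↦G, C↦B, D↦E, E↦C, F↦D, G↦A, H↦F.
Listing these in domain order gives H G B E C D A F.

H G B E C D A F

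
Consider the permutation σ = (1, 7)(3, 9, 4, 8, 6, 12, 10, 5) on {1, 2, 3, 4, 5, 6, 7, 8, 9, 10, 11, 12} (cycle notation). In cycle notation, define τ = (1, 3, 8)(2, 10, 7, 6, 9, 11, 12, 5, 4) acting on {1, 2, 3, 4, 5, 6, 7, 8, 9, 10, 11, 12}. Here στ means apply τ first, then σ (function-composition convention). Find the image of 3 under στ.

τ(3) = 8, then σ(8) = 6; composing gives (στ)(3) = 6.

6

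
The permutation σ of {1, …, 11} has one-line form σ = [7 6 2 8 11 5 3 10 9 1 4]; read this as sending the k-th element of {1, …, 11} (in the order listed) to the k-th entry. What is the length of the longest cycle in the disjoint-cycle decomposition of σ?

Decomposing into disjoint cycles gives (1 7 3 2 6 5 11 4 8 10); the longest has length 10.

10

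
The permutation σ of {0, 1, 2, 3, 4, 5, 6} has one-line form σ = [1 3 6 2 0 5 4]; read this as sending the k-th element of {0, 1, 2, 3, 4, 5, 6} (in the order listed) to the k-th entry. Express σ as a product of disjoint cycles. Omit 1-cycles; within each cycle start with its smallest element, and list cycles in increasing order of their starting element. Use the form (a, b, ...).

Iterating σ from 0 gives 0 → 1 → 3 → 2 → 6 → 4 → 0; that is the 6-cycle (0, 1, 3, 2, 6, 4).
Continuing from each remaining unvisited element yields (0, 1, 3, 2, 6, 4).

(0, 1, 3, 2, 6, 4)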